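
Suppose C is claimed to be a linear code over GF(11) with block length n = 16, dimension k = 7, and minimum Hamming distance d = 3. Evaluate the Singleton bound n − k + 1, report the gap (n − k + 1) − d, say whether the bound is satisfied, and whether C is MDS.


Singleton RHS = n − k + 1 = 10, slack = 7, bound satisfied, not MDS.

Singleton bound: d ≤ n − k + 1.
Here n = 16, k = 7, so n − k + 1 = 10.
Given d = 3, check d ≤ 10: YES.
Slack = (n − k + 1) − d = 7.
The code is NOT MDS (slack = 7 > 0).
Description: the claimed parameters are [16, 7, 3]_11; such a code would be non-MDS.


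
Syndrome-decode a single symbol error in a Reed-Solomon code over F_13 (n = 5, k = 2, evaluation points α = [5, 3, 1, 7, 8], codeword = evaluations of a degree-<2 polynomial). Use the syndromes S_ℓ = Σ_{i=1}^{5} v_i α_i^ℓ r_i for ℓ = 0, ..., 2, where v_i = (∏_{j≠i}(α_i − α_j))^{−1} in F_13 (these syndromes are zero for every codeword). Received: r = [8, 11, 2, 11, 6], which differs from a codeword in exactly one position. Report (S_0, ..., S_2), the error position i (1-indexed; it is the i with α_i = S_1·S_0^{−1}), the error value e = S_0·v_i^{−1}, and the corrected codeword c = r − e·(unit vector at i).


S = (10, 4, 12), error at position 2, error magnitude e = 6, c = [8, 5, 2, 11, 6].

Step 1: column multipliers v_i = (∏_{j≠i}(α_i − α_j))^{−1} mod 13.
  i = 1 (α = 5): (5−3)(5−1)(5−7)(5−8) = 2·4·(−2)·(−3) = 48 ≡ 9, so v_1 = 9^{−1} = 3 (mod 13).
  i = 2 (α = 3): (3−5)(3−1)(3−7)(3−8) = (−2)·2·(−4)·(−5) = −80 ≡ 11, so v_2 = 11^{−1} = 6 (mod 13).
  i = 3 (α = 1): (1−5)(1−3)(1−7)(1−8) = (−4)·(−2)·(−6)·(−7) = 336 ≡ 11, so v_3 = 11^{−1} = 6 (mod 13).
  i = 4 (α = 7): (7−5)(7−3)(7−1)(7−8) = 2·4·6·(−1) = −48 ≡ 4, so v_4 = 4^{−1} = 10 (mod 13).
  i = 5 (α = 8): (8−5)(8−3)(8−1)(8−7) = 3·5·7·1 = 105 ≡ 1, so v_5 = 1^{−1} = 1 (mod 13).
  v = [3, 6, 6, 10, 1].
Step 2: syndromes of r = [8, 11, 2, 11, 6] (all sums mod 13).
  S_0 = Σ v_i r_i = 3·8 + 6·11 + 6·2 + 10·11 + 1·6 = 218 ≡ 10.
  S_1 = Σ v_i α_i r_i = 3·5·8 + 6·3·11 + 6·1·2 + 10·7·11 + 1·8·6 = 1148 ≡ 4.
  α_i^2 mod 13 = [12, 9, 1, 10, 12].
  S_2 = Σ v_i α_i^2 r_i = 3·12·8 + 6·9·11 + 6·1·2 + 10·10·11 + 1·12·6 = 2066 ≡ 12.
  S = (10, 4, 12) ≠ 0, so r is not a codeword (an error is present).
Step 3: locate the error. For a single error e at position i, S_ℓ = v_i·e·α_i^ℓ, so α_err = S_1/S_0.
  S_0^{−1} = 10^{−1} = 4 (mod 13), so α_err = 4·4 = 16 ≡ 3 = α_2. Error position i = 2.
  Consistency check: S_2/S_1 = 12·10 = 120 ≡ 3 = α_err ✓ (single-error assumption holds).
Step 4: error magnitude e = S_0/v_2 = S_0·∏_{j≠2}(α_2 − α_j) = 10·11 = 110 ≡ 6 (mod 13).
Step 5: correct position 2: c_2 = r_2 − e = 11 − 6 ≡ 5 (mod 13). Hence c = [8, 5, 2, 11, 6].
  Check: interpolating c through the α_i gives m(x) = 7 + 8·x (degree < 2) with m(α_i) = c_i for every i, so c is indeed a codeword.


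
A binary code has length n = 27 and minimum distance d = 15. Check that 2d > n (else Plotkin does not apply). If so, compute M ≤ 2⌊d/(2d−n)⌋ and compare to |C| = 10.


Plotkin bound M ≤ 10; given |C| = 10 ≤ bound (satisfied).

Check applicability: 2d = 30, n = 27.
2d − n = 3 > 0, so Plotkin applies.
Compute d/(2d−n) = 15/3 ≈ 5.0000.
⌊d/(2d−n)⌋ = 5.
Plotkin bound: M ≤ 2·5 = 10.
Given |C| = 10, check: satisfied.
This |C| is at the Plotkin bound.


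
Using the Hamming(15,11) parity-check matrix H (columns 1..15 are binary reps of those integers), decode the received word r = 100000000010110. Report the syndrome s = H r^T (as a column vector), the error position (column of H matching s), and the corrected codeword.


s = (1, 0, 0, 1)^T, error position = 9, corrected codeword c = 100000001010110

Compute s = H r^T mod 2 one row at a time:
  s_1 = 0 + 0 + 0 + 1 + 0 + 1 + 1 + 0 = 3 ≡ 1 (mod 2).
  s_2 = 0 + 0 + 0 + 0 + 0 + 1 + 1 + 0 = 2 ≡ 0 (mod 2).
  s_3 = 0 + 0 + 0 + 0 + 0 + 1 + 1 + 0 = 2 ≡ 0 (mod 2).
  s_4 = 1 + 0 + 0 + 0 + 0 + 1 + 1 + 0 = 3 ≡ 1 (mod 2).
s = (1, 0, 0, 1)^T — this equals column 9 of H (binary 1001), so error is at position 9.
Correct: flip bit 9 of r = 100000000010110 to get c = 100000001010110.


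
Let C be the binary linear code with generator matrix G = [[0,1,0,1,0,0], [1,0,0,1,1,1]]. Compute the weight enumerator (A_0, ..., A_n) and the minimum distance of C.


Weight distribution: A_0 = 1, A_2 = 1, A_4 = 2. Minimum distance d = 2.

Enumerate all 2^2 = 4 messages m ∈ F_2^2.
For each, compute codeword c = mG in F_2^6, then tally its weight.
  m = 00 → c = 000000, weight = 0.
  m = 10 → c = 010100, weight = 2.
  m = 01 → c = 100111, weight = 4.
  m = 11 → c = 110011, weight = 4.
Tally weights:
  weight 0: 1 codewords.
  weight 2: 1 codewords.
  weight 4: 2 codewords.
Minimum distance d = smallest w > 0 with A_w > 0 = 2.
Sanity: Σ A_w = 4 = 2^2 = 4 ✓.


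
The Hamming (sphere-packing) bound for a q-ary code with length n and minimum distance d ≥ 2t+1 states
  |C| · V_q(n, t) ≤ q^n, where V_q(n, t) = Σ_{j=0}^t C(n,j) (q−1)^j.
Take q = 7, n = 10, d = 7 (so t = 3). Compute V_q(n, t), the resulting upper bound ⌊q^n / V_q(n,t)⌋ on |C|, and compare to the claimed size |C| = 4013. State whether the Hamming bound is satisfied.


V_q(n, t) = 27601, q^n = 282475249, Hamming bound = 10234, |C| = 4013 ≤ bound (satisfied).

Step 1: Compute V_q(n, t) = Σ_{j=0}^3 C(n, j) (q−1)^j.
  j = 0: C(10,0)·(6)^0 = 1·1 = 1.
  j = 1: C(10,1)·(6)^1 = 10·6 = 60.
  j = 2: C(10,2)·(6)^2 = 45·36 = 1620.
  j = 3: C(10,3)·(6)^3 = 120·216 = 25920.
  V_q(n, t) = 1 + 60 + 1620 + 25920 = 27601.
Step 2: q^n = 7^10 = 282475249.
Step 3: Hamming bound ⌊q^n / V_q(n,t)⌋ = ⌊282475249/27601⌋ = 10234.
Step 4: Compare |C| = 4013 to 10234: satisfied.
The claimed |C| lies below the Hamming bound.


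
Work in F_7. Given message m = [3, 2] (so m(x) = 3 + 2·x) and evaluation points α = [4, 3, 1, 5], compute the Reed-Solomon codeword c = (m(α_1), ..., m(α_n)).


c = [4, 2, 5, 6]

Message polynomial: m(x) = 3 + 2·x (mod 7).
For each evaluation point α_i, compute m(α_i) mod 7:
  α_1 = 4: Horner steps 2 → 4, so m(4) = 4.
  α_2 = 3: Horner steps 2 → 2, so m(3) = 2.
  α_3 = 1: Horner steps 2 → 5, so m(1) = 5.
  α_4 = 5: Horner steps 2 → 6, so m(5) = 6.
Codeword c = [4, 2, 5, 6] ∈ F_7^4.


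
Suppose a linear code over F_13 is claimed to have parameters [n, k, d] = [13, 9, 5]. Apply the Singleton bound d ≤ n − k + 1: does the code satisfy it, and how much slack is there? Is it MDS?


Singleton RHS = n − k + 1 = 5, slack = 0, bound satisfied, MDS.

Singleton bound: d ≤ n − k + 1.
Here n = 13, k = 9, so n − k + 1 = 5.
Given d = 5, check d ≤ 5: YES.
Slack = (n − k + 1) − d = 0.
The code is MDS (slack = 0).
Description: the claimed parameters are [13, 9, 5]_13; such a code would be MDS (meets Singleton bound).


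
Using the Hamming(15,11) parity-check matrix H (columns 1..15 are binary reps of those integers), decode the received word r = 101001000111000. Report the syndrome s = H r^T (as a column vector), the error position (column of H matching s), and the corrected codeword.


s = (1, 0, 0, 1)^T, error position = 9, corrected codeword c = 101001001111000

Compute s = H r^T mod 2 one row at a time:
  s_1 = 0 + 0 + 1 + 1 + 1 + 0 + 0 + 0 = 3 ≡ 1 (mod 2).
  s_2 = 0 + 0 + 1 + 0 + 1 + 0 + 0 + 0 = 2 ≡ 0 (mod 2).
  s_3 = 0 + 1 + 1 + 0 + 1 + 1 + 0 + 0 = 4 ≡ 0 (mod 2).
  s_4 = 1 + 1 + 0 + 0 + 0 + 1 + 0 + 0 = 3 ≡ 1 (mod 2).
s = (1, 0, 0, 1)^T — this equals column 9 of H (binary 1001), so error is at position 9.
Correct: flip bit 9 of r = 101001000111000 to get c = 101001001111000.


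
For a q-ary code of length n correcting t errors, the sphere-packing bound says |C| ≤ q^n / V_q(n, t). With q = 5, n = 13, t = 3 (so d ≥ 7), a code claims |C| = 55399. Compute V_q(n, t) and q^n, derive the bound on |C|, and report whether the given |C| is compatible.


V_q(n, t) = 19605, q^n = 1220703125, Hamming bound = 62264, |C| = 55399 ≤ bound (satisfied).

Step 1: Compute V_q(n, t) = Σ_{j=0}^3 C(n, j) (q−1)^j.
  j = 0: C(13,0)·(4)^0 = 1·1 = 1.
  j = 1: C(13,1)·(4)^1 = 13·4 = 52.
  j = 2: C(13,2)·(4)^2 = 78·16 = 1248.
  j = 3: C(13,3)·(4)^3 = 286·64 = 18304.
  V_q(n, t) = 1 + 52 + 1248 + 18304 = 19605.
Step 2: q^n = 5^13 = 1220703125.
Step 3: Hamming bound ⌊q^n / V_q(n,t)⌋ = ⌊1220703125/19605⌋ = 62264.
Step 4: Compare |C| = 55399 to 62264: satisfied.
The claimed |C| lies below the Hamming bound.


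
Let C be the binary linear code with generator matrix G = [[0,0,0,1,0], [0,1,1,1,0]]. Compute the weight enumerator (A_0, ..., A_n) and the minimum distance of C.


Weight distribution: A_0 = 1, A_1 = 1, A_2 = 1, A_3 = 1. Minimum distance d = 1.

Enumerate all 2^2 = 4 messages m ∈ F_2^2.
For each, compute codeword c = mG in F_2^5, then tally its weight.
  m = 00 → c = 00000, weight = 0.
  m = 10 → c = 00010, weight = 1.
  m = 01 → c = 01110, weight = 3.
  m = 11 → c = 01100, weight = 2.
Tally weights:
  weight 0: 1 codewords.
  weight 1: 1 codewords.
  weight 2: 1 codewords.
  weight 3: 1 codewords.
Minimum distance d = smallest w > 0 with A_w > 0 = 1.
Sanity: Σ A_w = 4 = 2^2 = 4 ✓.


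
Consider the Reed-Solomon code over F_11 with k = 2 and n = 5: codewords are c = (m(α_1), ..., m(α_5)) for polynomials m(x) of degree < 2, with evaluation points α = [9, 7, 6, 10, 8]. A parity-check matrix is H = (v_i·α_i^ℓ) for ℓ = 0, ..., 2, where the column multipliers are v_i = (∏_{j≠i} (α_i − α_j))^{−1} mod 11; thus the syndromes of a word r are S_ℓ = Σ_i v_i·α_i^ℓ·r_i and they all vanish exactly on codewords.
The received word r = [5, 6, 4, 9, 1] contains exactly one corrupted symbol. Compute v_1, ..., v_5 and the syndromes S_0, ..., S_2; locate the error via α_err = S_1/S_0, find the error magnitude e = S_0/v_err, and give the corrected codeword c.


S = (4, 6, 9), error at position 2, error magnitude e = 9, c = [5, 8, 4, 9, 1].

Step 1: column multipliers v_i = (∏_{j≠i}(α_i − α_j))^{−1} mod 11.
  i = 1 (α = 9): (9−7)(9−6)(9−10)(9−8) = 2·3·(−1)·1 = −6 ≡ 5, so v_1 = 5^{−1} = 9 (mod 11).
  i = 2 (α = 7): (7−9)(7−6)(7−10)(7−8) = (−2)·1·(−3)·(−1) = −6 ≡ 5, so v_2 = 5^{−1} = 9 (mod 11).
  i = 3 (α = 6): (6−9)(6−7)(6−10)(6−8) = (−3)·(−1)·(−4)·(−2) = 24 ≡ 2, so v_3 = 2^{−1} = 6 (mod 11).
  i = 4 (α = 10): (10−9)(10−7)(10−6)(10−8) = 1·3·4·2 = 24 ≡ 2, so v_4 = 2^{−1} = 6 (mod 11).
  i = 5 (α = 8): (8−9)(8−7)(8−6)(8−10) = (−1)·1·2·(−2) = 4 ≡ 4, so v_5 = 4^{−1} = 3 (mod 11).
  v = [9, 9, 6, 6, 3].
Step 2: syndromes of r = [5, 6, 4, 9, 1] (all sums mod 11).
  S_0 = Σ v_i r_i = 9·5 + 9·6 + 6·4 + 6·9 + 3·1 = 180 ≡ 4.
  S_1 = Σ v_i α_i r_i = 9·9·5 + 9·7·6 + 6·6·4 + 6·10·9 + 3·8·1 = 1491 ≡ 6.
  α_i^2 mod 11 = [4, 5, 3, 1, 9].
  S_2 = Σ v_i α_i^2 r_i = 9·4·5 + 9·5·6 + 6·3·4 + 6·1·9 + 3·9·1 = 603 ≡ 9.
  S = (4, 6, 9) ≠ 0, so r is not a codeword (an error is present).
Step 3: locate the error. For a single error e at position i, S_ℓ = v_i·e·α_i^ℓ, so α_err = S_1/S_0.
  S_0^{−1} = 4^{−1} = 3 (mod 11), so α_err = 6·3 = 18 ≡ 7 = α_2. Error position i = 2.
  Consistency check: S_2/S_1 = 9·2 = 18 ≡ 7 = α_err ✓ (single-error assumption holds).
Step 4: error magnitude e = S_0/v_2 = S_0·∏_{j≠2}(α_2 − α_j) = 4·5 = 20 ≡ 9 (mod 11).
Step 5: correct position 2: c_2 = r_2 − e = 6 − 9 ≡ 8 (mod 11). Hence c = [5, 8, 4, 9, 1].
  Check: interpolating c through the α_i gives m(x) = 2 + 4·x (degree < 2) with m(α_i) = c_i for every i, so c is indeed a codeword.


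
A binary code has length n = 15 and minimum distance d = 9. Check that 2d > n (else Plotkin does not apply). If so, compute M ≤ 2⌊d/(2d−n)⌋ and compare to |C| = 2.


Plotkin bound M ≤ 6; given |C| = 2 ≤ bound (satisfied).

Check applicability: 2d = 18, n = 15.
2d − n = 3 > 0, so Plotkin applies.
Compute d/(2d−n) = 9/3 ≈ 3.0000.
⌊d/(2d−n)⌋ = 3.
Plotkin bound: M ≤ 2·3 = 6.
Given |C| = 2, check: satisfied.
This |C| is below the Plotkin bound.


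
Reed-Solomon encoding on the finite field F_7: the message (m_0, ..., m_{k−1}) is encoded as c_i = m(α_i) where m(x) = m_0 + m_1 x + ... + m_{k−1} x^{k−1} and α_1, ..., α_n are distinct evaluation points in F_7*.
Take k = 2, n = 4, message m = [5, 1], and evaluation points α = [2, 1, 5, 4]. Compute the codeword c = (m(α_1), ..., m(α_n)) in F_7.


c = [0, 6, 3, 2]

Message polynomial: m(x) = 5 + 1·x (mod 7).
For each evaluation point α_i, compute m(α_i) mod 7:
  α_1 = 2: Horner steps 1 → 0, so m(2) = 0.
  α_2 = 1: Horner steps 1 → 6, so m(1) = 6.
  α_3 = 5: Horner steps 1 → 3, so m(5) = 3.
  α_4 = 4: Horner steps 1 → 2, so m(4) = 2.
Codeword c = [0, 6, 3, 2] ∈ F_7^4.


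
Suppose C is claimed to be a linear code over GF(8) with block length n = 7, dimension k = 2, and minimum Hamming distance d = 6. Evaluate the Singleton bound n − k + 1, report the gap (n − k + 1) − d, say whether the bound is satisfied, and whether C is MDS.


Singleton RHS = n − k + 1 = 6, slack = 0, bound satisfied, MDS.

Singleton bound: d ≤ n − k + 1.
Here n = 7, k = 2, so n − k + 1 = 6.
Given d = 6, check d ≤ 6: YES.
Slack = (n − k + 1) − d = 0.
The code is MDS (slack = 0).
Description: the claimed parameters are [7, 2, 6]_8; such a code would be MDS (meets Singleton bound).


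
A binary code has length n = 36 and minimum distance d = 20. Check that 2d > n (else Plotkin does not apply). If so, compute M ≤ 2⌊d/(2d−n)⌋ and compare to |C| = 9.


Plotkin bound M ≤ 10; given |C| = 9 ≤ bound (satisfied).

Check applicability: 2d = 40, n = 36.
2d − n = 4 > 0, so Plotkin applies.
Compute d/(2d−n) = 20/4 ≈ 5.0000.
⌊d/(2d−n)⌋ = 5.
Plotkin bound: M ≤ 2·5 = 10.
Given |C| = 9, check: satisfied.
This |C| is below the Plotkin bound.


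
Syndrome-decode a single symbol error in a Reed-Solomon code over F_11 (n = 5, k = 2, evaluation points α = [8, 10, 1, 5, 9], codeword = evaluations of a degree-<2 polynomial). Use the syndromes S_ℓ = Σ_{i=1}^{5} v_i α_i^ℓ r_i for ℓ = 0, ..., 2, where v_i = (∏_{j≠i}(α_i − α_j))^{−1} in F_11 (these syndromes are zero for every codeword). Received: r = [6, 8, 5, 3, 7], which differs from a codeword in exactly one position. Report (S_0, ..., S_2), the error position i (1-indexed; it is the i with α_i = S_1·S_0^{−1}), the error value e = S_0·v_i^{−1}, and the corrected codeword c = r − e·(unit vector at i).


S = (2, 2, 2), error at position 3, error magnitude e = 6, c = [6, 8, 10, 3, 7].

Step 1: column multipliers v_i = (∏_{j≠i}(α_i − α_j))^{−1} mod 11.
  i = 1 (α = 8): (8−10)(8−1)(8−5)(8−9) = (−2)·7·3·(−1) = 42 ≡ 9, so v_1 = 9^{−1} = 5 (mod 11).
  i = 2 (α = 10): (10−8)(10−1)(10−5)(10−9) = 2·9·5·1 = 90 ≡ 2, so v_2 = 2^{−1} = 6 (mod 11).
  i = 3 (α = 1): (1−8)(1−10)(1−5)(1−9) = (−7)·(−9)·(−4)·(−8) = 2016 ≡ 3, so v_3 = 3^{−1} = 4 (mod 11).
  i = 4 (α = 5): (5−8)(5−10)(5−1)(5−9) = (−3)·(−5)·4·(−4) = −240 ≡ 2, so v_4 = 2^{−1} = 6 (mod 11).
  i = 5 (α = 9): (9−8)(9−10)(9−1)(9−5) = 1·(−1)·8·4 = −32 ≡ 1, so v_5 = 1^{−1} = 1 (mod 11).
  v = [5, 6, 4, 6, 1].
Step 2: syndromes of r = [6, 8, 5, 3, 7] (all sums mod 11).
  S_0 = Σ v_i r_i = 5·6 + 6·8 + 4·5 + 6·3 + 1·7 = 123 ≡ 2.
  S_1 = Σ v_i α_i r_i = 5·8·6 + 6·10·8 + 4·1·5 + 6·5·3 + 1·9·7 = 893 ≡ 2.
  α_i^2 mod 11 = [9, 1, 1, 3, 4].
  S_2 = Σ v_i α_i^2 r_i = 5·9·6 + 6·1·8 + 4·1·5 + 6·3·3 + 1·4·7 = 420 ≡ 2.
  S = (2, 2, 2) ≠ 0, so r is not a codeword (an error is present).
Step 3: locate the error. For a single error e at position i, S_ℓ = v_i·e·α_i^ℓ, so α_err = S_1/S_0.
  S_0^{−1} = 2^{−1} = 6 (mod 11), so α_err = 2·6 = 12 ≡ 1 = α_3. Error position i = 3.
  Consistency check: S_2/S_1 = 2·6 = 12 ≡ 1 = α_err ✓ (single-error assumption holds).
Step 4: error magnitude e = S_0/v_3 = S_0·∏_{j≠3}(α_3 − α_j) = 2·3 = 6 ≡ 6 (mod 11).
Step 5: correct position 3: c_3 = r_3 − e = 5 − 6 ≡ 10 (mod 11). Hence c = [6, 8, 10, 3, 7].
  Check: interpolating c through the α_i gives m(x) = 9 + 1·x (degree < 2) with m(α_i) = c_i for every i, so c is indeed a codeword.


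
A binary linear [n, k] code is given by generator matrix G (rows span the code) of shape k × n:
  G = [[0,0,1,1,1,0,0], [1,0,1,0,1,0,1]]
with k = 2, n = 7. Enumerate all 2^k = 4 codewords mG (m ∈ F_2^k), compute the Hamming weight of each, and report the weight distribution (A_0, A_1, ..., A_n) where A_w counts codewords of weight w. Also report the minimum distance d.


Weight distribution: A_0 = 1, A_3 = 2, A_4 = 1. Minimum distance d = 3.

Enumerate all 2^2 = 4 messages m ∈ F_2^2.
For each, compute codeword c = mG in F_2^7, then tally its weight.
  m = 00 → c = 0000000, weight = 0.
  m = 10 → c = 0011100, weight = 3.
  m = 01 → c = 1010101, weight = 4.
  m = 11 → c = 1001001, weight = 3.
Tally weights:
  weight 0: 1 codewords.
  weight 3: 2 codewords.
  weight 4: 1 codewords.
Minimum distance d = smallest w > 0 with A_w > 0 = 3.
Sanity: Σ A_w = 4 = 2^2 = 4 ✓.


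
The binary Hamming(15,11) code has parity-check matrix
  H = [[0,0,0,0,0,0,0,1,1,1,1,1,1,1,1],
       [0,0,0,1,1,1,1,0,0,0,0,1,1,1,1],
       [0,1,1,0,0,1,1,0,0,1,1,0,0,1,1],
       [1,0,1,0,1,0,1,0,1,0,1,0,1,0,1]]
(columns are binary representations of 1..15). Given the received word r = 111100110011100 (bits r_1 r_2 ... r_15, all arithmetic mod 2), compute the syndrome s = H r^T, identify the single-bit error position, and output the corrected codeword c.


s = (0, 0, 0, 1)^T, error position = 1, corrected codeword c = 011100110011100

Compute s = H r^T mod 2 one row at a time:
  s_1 = 1 + 0 + 0 + 1 + 1 + 1 + 0 + 0 = 4 ≡ 0 (mod 2).
  s_2 = 1 + 0 + 0 + 1 + 1 + 1 + 0 + 0 = 4 ≡ 0 (mod 2).
  s_3 = 1 + 1 + 0 + 1 + 0 + 1 + 0 + 0 = 4 ≡ 0 (mod 2).
  s_4 = 1 + 1 + 0 + 1 + 0 + 1 + 1 + 0 = 5 ≡ 1 (mod 2).
s = (0, 0, 0, 1)^T — this equals column 1 of H (binary 0001), so error is at position 1.
Correct: flip bit 1 of r = 111100110011100 to get c = 011100110011100.


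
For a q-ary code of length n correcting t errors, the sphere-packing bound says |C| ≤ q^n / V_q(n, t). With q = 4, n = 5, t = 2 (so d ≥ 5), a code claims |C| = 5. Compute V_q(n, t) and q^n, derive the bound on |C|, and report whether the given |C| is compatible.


V_q(n, t) = 106, q^n = 1024, Hamming bound = 9, |C| = 5 ≤ bound (satisfied).

Step 1: Compute V_q(n, t) = Σ_{j=0}^2 C(n, j) (q−1)^j.
  j = 0: C(5,0)·(3)^0 = 1·1 = 1.
  j = 1: C(5,1)·(3)^1 = 5·3 = 15.
  j = 2: C(5,2)·(3)^2 = 10·9 = 90.
  V_q(n, t) = 1 + 15 + 90 = 106.
Step 2: q^n = 4^5 = 1024.
Step 3: Hamming bound ⌊q^n / V_q(n,t)⌋ = ⌊1024/106⌋ = 9.
Step 4: Compare |C| = 5 to 9: satisfied.
The claimed |C| lies below the Hamming bound.


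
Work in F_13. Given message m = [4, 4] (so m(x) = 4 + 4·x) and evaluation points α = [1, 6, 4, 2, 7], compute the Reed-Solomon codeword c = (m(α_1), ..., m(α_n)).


c = [8, 2, 7, 12, 6]

Message polynomial: m(x) = 4 + 4·x (mod 13).
For each evaluation point α_i, compute m(α_i) mod 13:
  α_1 = 1: Horner steps 4 → 8, so m(1) = 8.
  α_2 = 6: Horner steps 4 → 2, so m(6) = 2.
  α_3 = 4: Horner steps 4 → 7, so m(4) = 7.
  α_4 = 2: Horner steps 4 → 12, so m(2) = 12.
  α_5 = 7: Horner steps 4 → 6, so m(7) = 6.
Codeword c = [8, 2, 7, 12, 6] ∈ F_13^5.


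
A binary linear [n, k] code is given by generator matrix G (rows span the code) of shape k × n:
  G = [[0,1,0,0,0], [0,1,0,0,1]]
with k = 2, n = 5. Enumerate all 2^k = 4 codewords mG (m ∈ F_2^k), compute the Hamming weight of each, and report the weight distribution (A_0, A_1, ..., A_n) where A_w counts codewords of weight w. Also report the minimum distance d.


Weight distribution: A_0 = 1, A_1 = 2, A_2 = 1. Minimum distance d = 1.

Enumerate all 2^2 = 4 messages m ∈ F_2^2.
For each, compute codeword c = mG in F_2^5, then tally its weight.
  m = 00 → c = 00000, weight = 0.
  m = 10 → c = 01000, weight = 1.
  m = 01 → c = 01001, weight = 2.
  m = 11 → c = 00001, weight = 1.
Tally weights:
  weight 0: 1 codewords.
  weight 1: 2 codewords.
  weight 2: 1 codewords.
Minimum distance d = smallest w > 0 with A_w > 0 = 1.
Sanity: Σ A_w = 4 = 2^2 = 4 ✓.


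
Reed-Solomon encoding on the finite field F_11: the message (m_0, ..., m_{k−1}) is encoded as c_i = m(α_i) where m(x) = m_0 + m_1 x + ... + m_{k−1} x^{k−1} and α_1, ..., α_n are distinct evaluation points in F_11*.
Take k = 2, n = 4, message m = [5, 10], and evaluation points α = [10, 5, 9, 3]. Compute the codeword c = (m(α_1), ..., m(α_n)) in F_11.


c = [6, 0, 7, 2]

Message polynomial: m(x) = 5 + 10·x (mod 11).
For each evaluation point α_i, compute m(α_i) mod 11:
  α_1 = 10: Horner steps 10 → 6, so m(10) = 6.
  α_2 = 5: Horner steps 10 → 0, so m(5) = 0.
  α_3 = 9: Horner steps 10 → 7, so m(9) = 7.
  α_4 = 3: Horner steps 10 → 2, so m(3) = 2.
Codeword c = [6, 0, 7, 2] ∈ F_11^4.


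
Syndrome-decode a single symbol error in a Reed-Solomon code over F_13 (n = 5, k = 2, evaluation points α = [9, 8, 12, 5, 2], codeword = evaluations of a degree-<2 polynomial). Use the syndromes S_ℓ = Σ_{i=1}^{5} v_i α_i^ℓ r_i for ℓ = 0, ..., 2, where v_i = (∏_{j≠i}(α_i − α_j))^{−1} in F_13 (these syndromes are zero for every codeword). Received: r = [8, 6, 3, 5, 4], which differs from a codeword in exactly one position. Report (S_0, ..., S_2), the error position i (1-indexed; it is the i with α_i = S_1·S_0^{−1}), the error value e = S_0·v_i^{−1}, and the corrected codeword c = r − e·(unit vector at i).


S = (12, 4, 10), error at position 1, error magnitude e = 6, c = [2, 6, 3, 5, 4].

Step 1: column multipliers v_i = (∏_{j≠i}(α_i − α_j))^{−1} mod 13.
  i = 1 (α = 9): (9−8)(9−12)(9−5)(9−2) = 1·(−3)·4·7 = −84 ≡ 7, so v_1 = 7^{−1} = 2 (mod 13).
  i = 2 (α = 8): (8−9)(8−12)(8−5)(8−2) = (−1)·(−4)·3·6 = 72 ≡ 7, so v_2 = 7^{−1} = 2 (mod 13).
  i = 3 (α = 12): (12−9)(12−8)(12−5)(12−2) = 3·4·7·10 = 840 ≡ 8, so v_3 = 8^{−1} = 5 (mod 13).
  i = 4 (α = 5): (5−9)(5−8)(5−12)(5−2) = (−4)·(−3)·(−7)·3 = −252 ≡ 8, so v_4 = 8^{−1} = 5 (mod 13).
  i = 5 (α = 2): (2−9)(2−8)(2−12)(2−5) = (−7)·(−6)·(−10)·(−3) = 1260 ≡ 12, so v_5 = 12^{−1} = 12 (mod 13).
  v = [2, 2, 5, 5, 12].
Step 2: syndromes of r = [8, 6, 3, 5, 4] (all sums mod 13).
  S_0 = Σ v_i r_i = 2·8 + 2·6 + 5·3 + 5·5 + 12·4 = 116 ≡ 12.
  S_1 = Σ v_i α_i r_i = 2·9·8 + 2·8·6 + 5·12·3 + 5·5·5 + 12·2·4 = 641 ≡ 4.
  α_i^2 mod 13 = [3, 12, 1, 12, 4].
  S_2 = Σ v_i α_i^2 r_i = 2·3·8 + 2·12·6 + 5·1·3 + 5·12·5 + 12·4·4 = 699 ≡ 10.
  S = (12, 4, 10) ≠ 0, so r is not a codeword (an error is present).
Step 3: locate the error. For a single error e at position i, S_ℓ = v_i·e·α_i^ℓ, so α_err = S_1/S_0.
  S_0^{−1} = 12^{−1} = 12 (mod 13), so α_err = 4·12 = 48 ≡ 9 = α_1. Error position i = 1.
  Consistency check: S_2/S_1 = 10·10 = 100 ≡ 9 = α_err ✓ (single-error assumption holds).
Step 4: error magnitude e = S_0/v_1 = S_0·∏_{j≠1}(α_1 − α_j) = 12·7 = 84 ≡ 6 (mod 13).
Step 5: correct position 1: c_1 = r_1 − e = 8 − 6 ≡ 2 (mod 13). Hence c = [2, 6, 3, 5, 4].
  Check: interpolating c through the α_i gives m(x) = 12 + 9·x (degree < 2) with m(α_i) = c_i for every i, so c is indeed a codeword.


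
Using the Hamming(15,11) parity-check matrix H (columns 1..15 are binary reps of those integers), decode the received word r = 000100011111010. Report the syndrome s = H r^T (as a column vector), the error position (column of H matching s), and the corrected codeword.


s = (0, 1, 1, 0)^T, error position = 6, corrected codeword c = 000101011111010

Compute s = H r^T mod 2 one row at a time:
  s_1 = 1 + 1 + 1 + 1 + 1 + 0 + 1 + 0 = 6 ≡ 0 (mod 2).
  s_2 = 1 + 0 + 0 + 0 + 1 + 0 + 1 + 0 = 3 ≡ 1 (mod 2).
  s_3 = 0 + 0 + 0 + 0 + 1 + 1 + 1 + 0 = 3 ≡ 1 (mod 2).
  s_4 = 0 + 0 + 0 + 0 + 1 + 1 + 0 + 0 = 2 ≡ 0 (mod 2).
s = (0, 1, 1, 0)^T — this equals column 6 of H (binary 0110), so error is at position 6.
Correct: flip bit 6 of r = 000100011111010 to get c = 000101011111010.


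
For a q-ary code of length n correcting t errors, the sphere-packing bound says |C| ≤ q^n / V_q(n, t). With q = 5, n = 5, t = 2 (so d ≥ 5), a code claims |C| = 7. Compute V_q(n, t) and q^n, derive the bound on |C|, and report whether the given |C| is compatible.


V_q(n, t) = 181, q^n = 3125, Hamming bound = 17, |C| = 7 ≤ bound (satisfied).

Step 1: Compute V_q(n, t) = Σ_{j=0}^2 C(n, j) (q−1)^j.
  j = 0: C(5,0)·(4)^0 = 1·1 = 1.
  j = 1: C(5,1)·(4)^1 = 5·4 = 20.
  j = 2: C(5,2)·(4)^2 = 10·16 = 160.
  V_q(n, t) = 1 + 20 + 160 = 181.
Step 2: q^n = 5^5 = 3125.
Step 3: Hamming bound ⌊q^n / V_q(n,t)⌋ = ⌊3125/181⌋ = 17.
Step 4: Compare |C| = 7 to 17: satisfied.
The claimed |C| lies below the Hamming bound.


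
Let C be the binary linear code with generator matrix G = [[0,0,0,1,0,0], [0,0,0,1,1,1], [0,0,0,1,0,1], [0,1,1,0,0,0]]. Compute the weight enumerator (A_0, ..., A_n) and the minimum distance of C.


Weight distribution: A_0 = 1, A_1 = 3, A_2 = 4, A_3 = 4, A_4 = 3, A_5 = 1. Minimum distance d = 1.

Enumerate all 2^4 = 16 messages m ∈ F_2^4.
For each, compute codeword c = mG in F_2^6, then tally its weight.
  m = 0000 → c = 000000, weight = 0.
  m = 1000 → c = 000100, weight = 1.
  m = 0100 → c = 000111, weight = 3.
  m = 1100 → c = 000011, weight = 2.
  m = 0010 → c = 000101, weight = 2.
  m = 1010 → c = 000001, weight = 1.
  m = 0110 → c = 000010, weight = 1.
  m = 1110 → c = 000110, weight = 2.
  m = 0001 → c = 011000, weight = 2.
  m = 1001 → c = 011100, weight = 3.
  m = 0101 → c = 011111, weight = 5.
  m = 1101 → c = 011011, weight = 4.
  m = 0011 → c = 011101, weight = 4.
  m = 1011 → c = 011001, weight = 3.
  m = 0111 → c = 011010, weight = 3.
  m = 1111 → c = 011110, weight = 4.
Tally weights:
  weight 0: 1 codewords.
  weight 1: 3 codewords.
  weight 2: 4 codewords.
  weight 3: 4 codewords.
  weight 4: 3 codewords.
  weight 5: 1 codewords.
Minimum distance d = smallest w > 0 with A_w > 0 = 1.
Sanity: Σ A_w = 16 = 2^4 = 16 ✓.


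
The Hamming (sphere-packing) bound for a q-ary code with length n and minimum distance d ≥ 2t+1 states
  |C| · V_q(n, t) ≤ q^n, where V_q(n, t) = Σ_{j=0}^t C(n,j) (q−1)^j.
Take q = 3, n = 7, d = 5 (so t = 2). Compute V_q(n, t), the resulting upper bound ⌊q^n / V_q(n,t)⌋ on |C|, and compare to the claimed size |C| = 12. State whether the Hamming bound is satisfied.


V_q(n, t) = 99, q^n = 2187, Hamming bound = 22, |C| = 12 ≤ bound (satisfied).

Step 1: Compute V_q(n, t) = Σ_{j=0}^2 C(n, j) (q−1)^j.
  j = 0: C(7,0)·(2)^0 = 1·1 = 1.
  j = 1: C(7,1)·(2)^1 = 7·2 = 14.
  j = 2: C(7,2)·(2)^2 = 21·4 = 84.
  V_q(n, t) = 1 + 14 + 84 = 99.
Step 2: q^n = 3^7 = 2187.
Step 3: Hamming bound ⌊q^n / V_q(n,t)⌋ = ⌊2187/99⌋ = 22.
Step 4: Compare |C| = 12 to 22: satisfied.
The claimed |C| lies below the Hamming bound.


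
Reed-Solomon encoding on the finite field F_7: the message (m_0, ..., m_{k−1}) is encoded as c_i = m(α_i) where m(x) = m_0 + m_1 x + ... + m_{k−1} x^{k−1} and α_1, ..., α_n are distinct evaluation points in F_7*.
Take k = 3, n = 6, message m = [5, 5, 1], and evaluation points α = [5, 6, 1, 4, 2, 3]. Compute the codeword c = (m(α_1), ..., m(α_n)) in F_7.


c = [6, 1, 4, 6, 5, 1]

Message polynomial: m(x) = 5 + 5·x + 1·x^2 (mod 7).
For each evaluation point α_i, compute m(α_i) mod 7:
  α_1 = 5: Horner steps 1 → 3 → 6, so m(5) = 6.
  α_2 = 6: Horner steps 1 → 4 → 1, so m(6) = 1.
  α_3 = 1: Horner steps 1 → 6 → 4, so m(1) = 4.
  α_4 = 4: Horner steps 1 → 2 → 6, so m(4) = 6.
  α_5 = 2: Horner steps 1 → 0 → 5, so m(2) = 5.
  α_6 = 3: Horner steps 1 → 1 → 1, so m(3) = 1.
Codeword c = [6, 1, 4, 6, 5, 1] ∈ F_7^6.


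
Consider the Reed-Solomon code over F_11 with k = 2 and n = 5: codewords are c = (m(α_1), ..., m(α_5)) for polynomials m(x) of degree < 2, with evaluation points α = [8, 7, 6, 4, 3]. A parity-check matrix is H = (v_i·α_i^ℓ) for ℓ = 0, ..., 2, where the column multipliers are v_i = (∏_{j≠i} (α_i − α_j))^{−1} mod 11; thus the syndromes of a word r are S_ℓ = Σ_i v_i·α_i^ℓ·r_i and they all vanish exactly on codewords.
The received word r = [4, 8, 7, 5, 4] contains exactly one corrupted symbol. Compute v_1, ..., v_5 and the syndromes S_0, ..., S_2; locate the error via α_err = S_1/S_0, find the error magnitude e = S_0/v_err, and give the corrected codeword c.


S = (4, 10, 3), error at position 1, error magnitude e = 6, c = [9, 8, 7, 5, 4].

Step 1: column multipliers v_i = (∏_{j≠i}(α_i − α_j))^{−1} mod 11.
  i = 1 (α = 8): (8−7)(8−6)(8−4)(8−3) = 1·2·4·5 = 40 ≡ 7, so v_1 = 7^{−1} = 8 (mod 11).
  i = 2 (α = 7): (7−8)(7−6)(7−4)(7−3) = (−1)·1·3·4 = −12 ≡ 10, so v_2 = 10^{−1} = 10 (mod 11).
  i = 3 (α = 6): (6−8)(6−7)(6−4)(6−3) = (−2)·(−1)·2·3 = 12 ≡ 1, so v_3 = 1^{−1} = 1 (mod 11).
  i = 4 (α = 4): (4−8)(4−7)(4−6)(4−3) = (−4)·(−3)·(−2)·1 = −24 ≡ 9, so v_4 = 9^{−1} = 5 (mod 11).
  i = 5 (α = 3): (3−8)(3−7)(3−6)(3−4) = (−5)·(−4)·(−3)·(−1) = 60 ≡ 5, so v_5 = 5^{−1} = 9 (mod 11).
  v = [8, 10, 1, 5, 9].
Step 2: syndromes of r = [4, 8, 7, 5, 4] (all sums mod 11).
  S_0 = Σ v_i r_i = 8·4 + 10·8 + 1·7 + 5·5 + 9·4 = 180 ≡ 4.
  S_1 = Σ v_i α_i r_i = 8·8·4 + 10·7·8 + 1·6·7 + 5·4·5 + 9·3·4 = 1066 ≡ 10.
  α_i^2 mod 11 = [9, 5, 3, 5, 9].
  S_2 = Σ v_i α_i^2 r_i = 8·9·4 + 10·5·8 + 1·3·7 + 5·5·5 + 9·9·4 = 1158 ≡ 3.
  S = (4, 10, 3) ≠ 0, so r is not a codeword (an error is present).
Step 3: locate the error. For a single error e at position i, S_ℓ = v_i·e·α_i^ℓ, so α_err = S_1/S_0.
  S_0^{−1} = 4^{−1} = 3 (mod 11), so α_err = 10·3 = 30 ≡ 8 = α_1. Error position i = 1.
  Consistency check: S_2/S_1 = 3·10 = 30 ≡ 8 = α_err ✓ (single-error assumption holds).
Step 4: error magnitude e = S_0/v_1 = S_0·∏_{j≠1}(α_1 − α_j) = 4·7 = 28 ≡ 6 (mod 11).
Step 5: correct position 1: c_1 = r_1 − e = 4 − 6 ≡ 9 (mod 11). Hence c = [9, 8, 7, 5, 4].
  Check: interpolating c through the α_i gives m(x) = 1 + 1·x (degree < 2) with m(α_i) = c_i for every i, so c is indeed a codeword.


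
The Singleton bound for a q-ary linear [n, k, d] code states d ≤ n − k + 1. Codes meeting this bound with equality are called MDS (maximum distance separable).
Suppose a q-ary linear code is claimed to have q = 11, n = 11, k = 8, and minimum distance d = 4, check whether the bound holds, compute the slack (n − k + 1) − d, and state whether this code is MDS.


Singleton RHS = n − k + 1 = 4, slack = 0, bound satisfied, MDS.

Singleton bound: d ≤ n − k + 1.
Here n = 11, k = 8, so n − k + 1 = 4.
Given d = 4, check d ≤ 4: YES.
Slack = (n − k + 1) − d = 0.
The code is MDS (slack = 0).
Description: the claimed parameters are [11, 8, 4]_11; such a code would be MDS (meets Singleton bound).


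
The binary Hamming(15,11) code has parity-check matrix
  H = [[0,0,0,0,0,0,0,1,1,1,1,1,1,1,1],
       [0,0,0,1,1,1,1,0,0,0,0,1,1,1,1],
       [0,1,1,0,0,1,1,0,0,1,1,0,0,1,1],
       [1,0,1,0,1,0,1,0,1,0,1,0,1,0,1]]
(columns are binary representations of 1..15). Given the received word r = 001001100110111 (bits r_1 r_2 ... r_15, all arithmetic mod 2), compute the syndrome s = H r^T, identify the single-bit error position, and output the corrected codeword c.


s = (1, 1, 1, 1)^T, error position = 15, corrected codeword c = 001001100110110

Compute s = H r^T mod 2 one row at a time:
  s_1 = 0 + 0 + 1 + 1 + 0 + 1 + 1 + 1 = 5 ≡ 1 (mod 2).
  s_2 = 0 + 0 + 1 + 1 + 0 + 1 + 1 + 1 = 5 ≡ 1 (mod 2).
  s_3 = 0 + 1 + 1 + 1 + 1 + 1 + 1 + 1 = 7 ≡ 1 (mod 2).
  s_4 = 0 + 1 + 0 + 1 + 0 + 1 + 1 + 1 = 5 ≡ 1 (mod 2).
s = (1, 1, 1, 1)^T — this equals column 15 of H (binary 1111), so error is at position 15.
Correct: flip bit 15 of r = 001001100110111 to get c = 001001100110110.


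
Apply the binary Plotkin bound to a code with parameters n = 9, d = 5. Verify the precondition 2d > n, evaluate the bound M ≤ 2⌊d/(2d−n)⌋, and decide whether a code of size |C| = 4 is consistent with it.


Plotkin bound M ≤ 10; given |C| = 4 ≤ bound (satisfied).

Check applicability: 2d = 10, n = 9.
2d − n = 1 > 0, so Plotkin applies.
Compute d/(2d−n) = 5/1 ≈ 5.0000.
⌊d/(2d−n)⌋ = 5.
Plotkin bound: M ≤ 2·5 = 10.
Given |C| = 4, check: satisfied.
This |C| is below the Plotkin bound.


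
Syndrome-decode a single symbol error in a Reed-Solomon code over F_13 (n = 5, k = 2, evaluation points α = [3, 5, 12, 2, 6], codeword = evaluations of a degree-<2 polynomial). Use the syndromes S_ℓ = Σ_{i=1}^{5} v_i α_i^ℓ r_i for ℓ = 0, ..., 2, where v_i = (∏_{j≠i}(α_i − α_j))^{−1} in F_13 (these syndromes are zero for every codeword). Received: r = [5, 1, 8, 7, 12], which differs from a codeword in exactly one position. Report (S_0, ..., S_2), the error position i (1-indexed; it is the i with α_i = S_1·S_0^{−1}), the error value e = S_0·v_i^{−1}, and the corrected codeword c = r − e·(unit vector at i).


S = (6, 7, 6), error at position 3, error magnitude e = 8, c = [5, 1, 0, 7, 12].

Step 1: column multipliers v_i = (∏_{j≠i}(α_i − α_j))^{−1} mod 13.
  i = 1 (α = 3): (3−5)(3−12)(3−2)(3−6) = (−2)·(−9)·1·(−3) = −54 ≡ 11, so v_1 = 11^{−1} = 6 (mod 13).
  i = 2 (α = 5): (5−3)(5−12)(5−2)(5−6) = 2·(−7)·3·(−1) = 42 ≡ 3, so v_2 = 3^{−1} = 9 (mod 13).
  i = 3 (α = 12): (12−3)(12−5)(12−2)(12−6) = 9·7·10·6 = 3780 ≡ 10, so v_3 = 10^{−1} = 4 (mod 13).
  i = 4 (α = 2): (2−3)(2−5)(2−12)(2−6) = (−1)·(−3)·(−10)·(−4) = 120 ≡ 3, so v_4 = 3^{−1} = 9 (mod 13).
  i = 5 (α = 6): (6−3)(6−5)(6−12)(6−2) = 3·1·(−6)·4 = −72 ≡ 6, so v_5 = 6^{−1} = 11 (mod 13).
  v = [6, 9, 4, 9, 11].
Step 2: syndromes of r = [5, 1, 8, 7, 12] (all sums mod 13).
  S_0 = Σ v_i r_i = 6·5 + 9·1 + 4·8 + 9·7 + 11·12 = 266 ≡ 6.
  S_1 = Σ v_i α_i r_i = 6·3·5 + 9·5·1 + 4·12·8 + 9·2·7 + 11·6·12 = 1437 ≡ 7.
  α_i^2 mod 13 = [9, 12, 1, 4, 10].
  S_2 = Σ v_i α_i^2 r_i = 6·9·5 + 9·12·1 + 4·1·8 + 9·4·7 + 11·10·12 = 1982 ≡ 6.
  S = (6, 7, 6) ≠ 0, so r is not a codeword (an error is present).
Step 3: locate the error. For a single error e at position i, S_ℓ = v_i·e·α_i^ℓ, so α_err = S_1/S_0.
  S_0^{−1} = 6^{−1} = 11 (mod 13), so α_err = 7·11 = 77 ≡ 12 = α_3. Error position i = 3.
  Consistency check: S_2/S_1 = 6·2 = 12 ≡ 12 = α_err ✓ (single-error assumption holds).
Step 4: error magnitude e = S_0/v_3 = S_0·∏_{j≠3}(α_3 − α_j) = 6·10 = 60 ≡ 8 (mod 13).
Step 5: correct position 3: c_3 = r_3 − e = 8 − 8 ≡ 0 (mod 13). Hence c = [5, 1, 0, 7, 12].
  Check: interpolating c through the α_i gives m(x) = 11 + 11·x (degree < 2) with m(α_i) = c_i for every i, so c is indeed a codeword.


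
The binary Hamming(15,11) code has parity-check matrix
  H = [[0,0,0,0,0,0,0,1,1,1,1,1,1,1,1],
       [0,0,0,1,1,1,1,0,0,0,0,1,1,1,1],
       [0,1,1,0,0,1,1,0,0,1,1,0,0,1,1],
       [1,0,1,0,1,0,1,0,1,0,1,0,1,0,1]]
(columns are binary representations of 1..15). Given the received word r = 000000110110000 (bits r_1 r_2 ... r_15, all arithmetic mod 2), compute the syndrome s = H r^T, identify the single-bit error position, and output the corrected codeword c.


s = (1, 1, 1, 0)^T, error position = 14, corrected codeword c = 000000110110010

Compute s = H r^T mod 2 one row at a time:
  s_1 = 1 + 0 + 1 + 1 + 0 + 0 + 0 + 0 = 3 ≡ 1 (mod 2).
  s_2 = 0 + 0 + 0 + 1 + 0 + 0 + 0 + 0 = 1 ≡ 1 (mod 2).
  s_3 = 0 + 0 + 0 + 1 + 1 + 1 + 0 + 0 = 3 ≡ 1 (mod 2).
  s_4 = 0 + 0 + 0 + 1 + 0 + 1 + 0 + 0 = 2 ≡ 0 (mod 2).
s = (1, 1, 1, 0)^T — this equals column 14 of H (binary 1110), so error is at position 14.
Correct: flip bit 14 of r = 000000110110000 to get c = 000000110110010.


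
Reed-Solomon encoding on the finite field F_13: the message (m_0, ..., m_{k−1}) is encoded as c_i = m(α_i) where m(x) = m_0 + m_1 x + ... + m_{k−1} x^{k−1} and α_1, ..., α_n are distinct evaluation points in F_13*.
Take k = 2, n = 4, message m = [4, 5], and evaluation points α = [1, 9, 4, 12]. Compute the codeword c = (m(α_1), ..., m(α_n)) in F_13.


c = [9, 10, 11, 12]

Message polynomial: m(x) = 4 + 5·x (mod 13).
For each evaluation point α_i, compute m(α_i) mod 13:
  α_1 = 1: Horner steps 5 → 9, so m(1) = 9.
  α_2 = 9: Horner steps 5 → 10, so m(9) = 10.
  α_3 = 4: Horner steps 5 → 11, so m(4) = 11.
  α_4 = 12: Horner steps 5 → 12, so m(12) = 12.
Codeword c = [9, 10, 11, 12] ∈ F_13^4.


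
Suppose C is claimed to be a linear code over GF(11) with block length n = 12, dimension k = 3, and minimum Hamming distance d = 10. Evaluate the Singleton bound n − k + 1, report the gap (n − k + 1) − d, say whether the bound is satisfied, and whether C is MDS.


Singleton RHS = n − k + 1 = 10, slack = 0, bound satisfied, MDS.

Singleton bound: d ≤ n − k + 1.
Here n = 12, k = 3, so n − k + 1 = 10.
Given d = 10, check d ≤ 10: YES.
Slack = (n − k + 1) − d = 0.
The code is MDS (slack = 0).
Description: the claimed parameters are [12, 3, 10]_11; such a code would be MDS (meets Singleton bound).


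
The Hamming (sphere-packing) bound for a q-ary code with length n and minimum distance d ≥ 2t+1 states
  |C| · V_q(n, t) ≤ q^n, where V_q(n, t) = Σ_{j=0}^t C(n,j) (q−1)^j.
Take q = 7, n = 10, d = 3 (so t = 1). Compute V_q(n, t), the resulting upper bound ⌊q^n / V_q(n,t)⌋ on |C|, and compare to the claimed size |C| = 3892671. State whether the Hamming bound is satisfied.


V_q(n, t) = 61, q^n = 282475249, Hamming bound = 4630741, |C| = 3892671 ≤ bound (satisfied).

Step 1: Compute V_q(n, t) = Σ_{j=0}^1 C(n, j) (q−1)^j.
  j = 0: C(10,0)·(6)^0 = 1·1 = 1.
  j = 1: C(10,1)·(6)^1 = 10·6 = 60.
  V_q(n, t) = 1 + 60 = 61.
Step 2: q^n = 7^10 = 282475249.
Step 3: Hamming bound ⌊q^n / V_q(n,t)⌋ = ⌊282475249/61⌋ = 4630741.
Step 4: Compare |C| = 3892671 to 4630741: satisfied.
The claimed |C| lies below the Hamming bound.


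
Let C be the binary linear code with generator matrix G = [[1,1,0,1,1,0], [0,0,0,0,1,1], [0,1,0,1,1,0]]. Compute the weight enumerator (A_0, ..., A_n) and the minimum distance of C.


Weight distribution: A_0 = 1, A_1 = 1, A_2 = 1, A_3 = 3, A_4 = 2. Minimum distance d = 1.

Enumerate all 2^3 = 8 messages m ∈ F_2^3.
For each, compute codeword c = mG in F_2^6, then tally its weight.
  m = 000 → c = 000000, weight = 0.
  m = 100 → c = 110110, weight = 4.
  m = 010 → c = 000011, weight = 2.
  m = 110 → c = 110101, weight = 4.
  m = 001 → c = 010110, weight = 3.
  m = 101 → c = 100000, weight = 1.
  m = 011 → c = 010101, weight = 3.
  m = 111 → c = 100011, weight = 3.
Tally weights:
  weight 0: 1 codewords.
  weight 1: 1 codewords.
  weight 2: 1 codewords.
  weight 3: 3 codewords.
  weight 4: 2 codewords.
Minimum distance d = smallest w > 0 with A_w > 0 = 1.
Sanity: Σ A_w = 8 = 2^3 = 8 ✓.


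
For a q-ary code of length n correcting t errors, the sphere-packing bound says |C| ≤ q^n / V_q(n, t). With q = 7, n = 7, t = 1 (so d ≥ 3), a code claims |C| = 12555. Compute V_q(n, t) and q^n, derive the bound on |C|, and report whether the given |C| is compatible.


V_q(n, t) = 43, q^n = 823543, Hamming bound = 19152, |C| = 12555 ≤ bound (satisfied).

Step 1: Compute V_q(n, t) = Σ_{j=0}^1 C(n, j) (q−1)^j.
  j = 0: C(7,0)·(6)^0 = 1·1 = 1.
  j = 1: C(7,1)·(6)^1 = 7·6 = 42.
  V_q(n, t) = 1 + 42 = 43.
Step 2: q^n = 7^7 = 823543.
Step 3: Hamming bound ⌊q^n / V_q(n,t)⌋ = ⌊823543/43⌋ = 19152.
Step 4: Compare |C| = 12555 to 19152: satisfied.
The claimed |C| lies below the Hamming bound.
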